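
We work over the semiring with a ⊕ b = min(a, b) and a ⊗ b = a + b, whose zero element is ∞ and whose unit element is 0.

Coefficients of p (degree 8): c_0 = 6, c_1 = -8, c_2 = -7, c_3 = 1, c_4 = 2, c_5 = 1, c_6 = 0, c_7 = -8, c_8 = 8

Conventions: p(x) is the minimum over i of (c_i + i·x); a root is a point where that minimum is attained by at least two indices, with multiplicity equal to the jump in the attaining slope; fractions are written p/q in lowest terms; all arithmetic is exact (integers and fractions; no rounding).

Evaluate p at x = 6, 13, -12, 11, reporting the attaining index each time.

p(6) = min(6+0·6=6, -8+1·6=-2, -7+2·6=5, 1+3·6=19, 2+4·6=26, 1+5·6=31, 0+6·6=36, -8+7·6=34, 8+8·6=56) = -2 (attained by i=1)
p(13) = min(6+0·13=6, -8+1·13=5, -7+2·13=19, 1+3·13=40, 2+4·13=54, 1+5·13=66, 0+6·13=78, -8+7·13=83, 8+8·13=112) = 5 (attained by i=1)
p(-12) = min(6+0·(-12)=6, -8+1·(-12)=-20, -7+2·(-12)=-31, 1+3·(-12)=-35, 2+4·(-12)=-46, 1+5·(-12)=-59, 0+6·(-12)=-72, -8+7·(-12)=-92, 8+8·(-12)=-88) = -92 (attained by i=7)
p(11) = min(6+0·11=6, -8+1·11=3, -7+2·11=15, 1+3·11=34, 2+4·11=46, 1+5·11=56, 0+6·11=66, -8+7·11=69, 8+8·11=96) = 3 (attained by i=1)
Answer: p(6) = -2; p(13) = 5; p(-12) = -92; p(11) = 3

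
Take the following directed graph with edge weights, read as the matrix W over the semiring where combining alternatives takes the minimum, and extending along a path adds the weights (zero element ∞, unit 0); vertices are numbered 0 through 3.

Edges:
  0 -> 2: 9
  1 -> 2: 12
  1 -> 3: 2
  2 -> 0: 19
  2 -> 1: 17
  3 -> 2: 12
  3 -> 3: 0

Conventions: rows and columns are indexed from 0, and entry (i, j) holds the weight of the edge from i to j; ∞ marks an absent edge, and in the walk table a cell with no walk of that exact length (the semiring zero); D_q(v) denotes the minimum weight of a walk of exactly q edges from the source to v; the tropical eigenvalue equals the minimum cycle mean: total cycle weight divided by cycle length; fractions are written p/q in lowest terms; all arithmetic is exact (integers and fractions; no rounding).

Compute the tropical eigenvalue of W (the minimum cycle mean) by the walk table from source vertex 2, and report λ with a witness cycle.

q=0: [∞, ∞, 0, ∞]
q=1: [19, 17, ∞, ∞]
q=2: [∞, ∞, 28, 19]
q=3: [47, 45, 31, 19]
q=4: [50, 48, 31, 19]
Optimal cycle mean attained by: cycle 3->3, total 0, length 1.
Answer: λ = 0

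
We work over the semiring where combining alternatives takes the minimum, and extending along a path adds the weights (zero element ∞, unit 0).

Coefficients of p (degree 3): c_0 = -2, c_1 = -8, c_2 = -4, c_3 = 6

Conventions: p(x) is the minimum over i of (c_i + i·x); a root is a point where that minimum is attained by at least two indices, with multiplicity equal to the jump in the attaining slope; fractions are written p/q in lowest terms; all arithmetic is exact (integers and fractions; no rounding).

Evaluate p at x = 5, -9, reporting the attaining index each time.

p(5) = min(-2+0·5=-2, -8+1·5=-3, -4+2·5=6, 6+3·5=21) = -3 (attained by i=1)
p(-9) = min(-2+0·(-9)=-2, -8+1·(-9)=-17, -4+2·(-9)=-22, 6+3·(-9)=-21) = -22 (attained by i=2)
Answer: p(5) = -3; p(-9) = -22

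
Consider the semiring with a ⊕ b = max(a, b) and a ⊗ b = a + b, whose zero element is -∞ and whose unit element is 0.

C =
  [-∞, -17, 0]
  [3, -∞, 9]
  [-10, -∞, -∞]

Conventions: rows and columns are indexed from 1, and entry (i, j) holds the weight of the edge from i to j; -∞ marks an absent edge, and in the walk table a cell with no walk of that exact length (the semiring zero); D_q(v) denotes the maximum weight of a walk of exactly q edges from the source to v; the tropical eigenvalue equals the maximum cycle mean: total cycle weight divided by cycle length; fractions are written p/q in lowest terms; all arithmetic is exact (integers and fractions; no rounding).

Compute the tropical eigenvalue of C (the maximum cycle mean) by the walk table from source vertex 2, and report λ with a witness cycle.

q=0: [-∞, 0, -∞]
q=1: [3, -∞, 9]
q=2: [-1, -14, 3]
q=3: [-7, -18, -1]
Optimal cycle mean attained by: cycle 1->3->1, total 0 + (-10), length 2.
Answer: λ = -5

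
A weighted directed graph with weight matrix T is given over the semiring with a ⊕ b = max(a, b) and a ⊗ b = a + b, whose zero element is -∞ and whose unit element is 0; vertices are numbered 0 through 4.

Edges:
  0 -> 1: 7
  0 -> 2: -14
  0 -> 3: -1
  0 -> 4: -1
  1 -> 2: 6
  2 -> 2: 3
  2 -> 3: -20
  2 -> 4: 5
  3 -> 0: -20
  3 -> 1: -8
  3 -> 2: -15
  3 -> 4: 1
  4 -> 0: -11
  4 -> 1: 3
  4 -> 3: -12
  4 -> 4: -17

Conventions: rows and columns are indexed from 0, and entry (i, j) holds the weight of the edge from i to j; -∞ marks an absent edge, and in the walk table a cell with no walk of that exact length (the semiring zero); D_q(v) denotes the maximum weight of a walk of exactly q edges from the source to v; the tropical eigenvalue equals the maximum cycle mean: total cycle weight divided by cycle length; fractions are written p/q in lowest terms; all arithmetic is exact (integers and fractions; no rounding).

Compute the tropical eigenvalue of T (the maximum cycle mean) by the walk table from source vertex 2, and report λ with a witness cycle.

q=0: [-∞, -∞, 0, -∞, -∞]
q=1: [-∞, -∞, 3, -20, 5]
q=2: [-6, 8, 6, -7, 8]
q=3: [-3, 11, 14, -4, 11]
q=4: [0, 14, 17, -1, 19]
q=5: [8, 22, 20, 7, 22]
Optimal cycle mean attained by: cycle 1->2->4->1, total 6 + 5 + 3, length 3.
Answer: λ = 14/3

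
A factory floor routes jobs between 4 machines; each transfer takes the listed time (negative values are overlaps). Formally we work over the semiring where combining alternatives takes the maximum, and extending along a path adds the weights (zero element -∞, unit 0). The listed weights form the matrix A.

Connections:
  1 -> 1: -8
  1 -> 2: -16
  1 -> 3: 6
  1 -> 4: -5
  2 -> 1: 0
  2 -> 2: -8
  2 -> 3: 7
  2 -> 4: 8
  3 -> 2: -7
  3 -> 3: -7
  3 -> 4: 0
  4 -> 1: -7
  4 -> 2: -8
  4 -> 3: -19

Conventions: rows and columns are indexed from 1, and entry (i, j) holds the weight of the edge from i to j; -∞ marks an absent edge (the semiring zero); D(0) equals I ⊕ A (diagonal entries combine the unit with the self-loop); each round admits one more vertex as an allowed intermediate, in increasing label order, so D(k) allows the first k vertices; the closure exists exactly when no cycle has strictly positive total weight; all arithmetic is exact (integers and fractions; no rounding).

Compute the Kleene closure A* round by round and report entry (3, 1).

D(0):
  [0, -16, 6, -5]
  [0, 0, 7, 8]
  [-∞, -7, 0, 0]
  [-7, -8, -19, 0]
D(1):
  [0, -16, 6, -5]
  [0, 0, 7, 8]
  [-∞, -7, 0, 0]
  [-7, -8, -1, 0]
D(2):
  [0, -16, 6, -5]
  [0, 0, 7, 8]
  [-7, -7, 0, 1]
  [-7, -8, -1, 0]
D(3):
  [0, -1, 6, 7]
  [0, 0, 7, 8]
  [-7, -7, 0, 1]
  [-7, -8, -1, 0]
D(4):
  [0, -1, 6, 7]
  [1, 0, 7, 8]
  [-6, -7, 0, 1]
  [-7, -8, -1, 0]
Answer: A*[3][1] = -6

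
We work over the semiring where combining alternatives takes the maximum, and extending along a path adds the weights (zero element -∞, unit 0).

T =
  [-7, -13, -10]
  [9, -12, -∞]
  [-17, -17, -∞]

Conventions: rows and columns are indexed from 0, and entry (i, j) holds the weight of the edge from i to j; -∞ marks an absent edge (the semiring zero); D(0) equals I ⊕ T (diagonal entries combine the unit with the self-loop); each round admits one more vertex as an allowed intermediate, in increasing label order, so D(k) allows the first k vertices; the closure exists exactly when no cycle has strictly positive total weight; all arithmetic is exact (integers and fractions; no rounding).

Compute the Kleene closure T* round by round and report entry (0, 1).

D(0):
  [0, -13, -10]
  [9, 0, -∞]
  [-17, -17, 0]
D(1):
  [0, -13, -10]
  [9, 0, -1]
  [-17, -17, 0]
D(2):
  [0, -13, -10]
  [9, 0, -1]
  [-8, -17, 0]
D(3):
  [0, -13, -10]
  [9, 0, -1]
  [-8, -17, 0]
Answer: T*[0][1] = -13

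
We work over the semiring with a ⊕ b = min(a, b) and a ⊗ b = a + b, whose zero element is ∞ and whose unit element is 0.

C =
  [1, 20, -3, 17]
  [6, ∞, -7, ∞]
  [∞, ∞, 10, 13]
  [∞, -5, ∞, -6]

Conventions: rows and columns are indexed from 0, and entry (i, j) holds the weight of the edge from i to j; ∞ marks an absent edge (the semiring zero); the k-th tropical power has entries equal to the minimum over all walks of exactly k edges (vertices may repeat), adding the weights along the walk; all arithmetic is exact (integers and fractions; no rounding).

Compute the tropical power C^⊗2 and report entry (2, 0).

C^⊗2:
  [2, 12, -2, 10]
  [7, 26, 3, 6]
  [∞, 8, 20, 7]
  [1, -11, -12, -12]
Key observation: no walk of exactly 2 edges connects these vertices, so the entry is the semiring zero.
Answer: (C^⊗2)[2][0] = ∞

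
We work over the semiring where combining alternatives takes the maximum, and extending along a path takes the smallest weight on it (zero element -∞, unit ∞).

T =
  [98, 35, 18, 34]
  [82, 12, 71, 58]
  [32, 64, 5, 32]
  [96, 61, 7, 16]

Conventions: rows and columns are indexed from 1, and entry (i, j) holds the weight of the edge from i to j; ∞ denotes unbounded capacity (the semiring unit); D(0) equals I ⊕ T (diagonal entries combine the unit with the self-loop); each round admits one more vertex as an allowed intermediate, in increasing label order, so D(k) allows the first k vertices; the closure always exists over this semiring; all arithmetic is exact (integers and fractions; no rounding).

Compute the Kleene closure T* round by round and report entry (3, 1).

D(0):
  [∞, 35, 18, 34]
  [82, ∞, 71, 58]
  [32, 64, ∞, 32]
  [96, 61, 7, ∞]
D(1):
  [∞, 35, 18, 34]
  [82, ∞, 71, 58]
  [32, 64, ∞, 32]
  [96, 61, 18, ∞]
D(2):
  [∞, 35, 35, 35]
  [82, ∞, 71, 58]
  [64, 64, ∞, 58]
  [96, 61, 61, ∞]
D(3):
  [∞, 35, 35, 35]
  [82, ∞, 71, 58]
  [64, 64, ∞, 58]
  [96, 61, 61, ∞]
D(4):
  [∞, 35, 35, 35]
  [82, ∞, 71, 58]
  [64, 64, ∞, 58]
  [96, 61, 61, ∞]
Answer: T*[3][1] = 64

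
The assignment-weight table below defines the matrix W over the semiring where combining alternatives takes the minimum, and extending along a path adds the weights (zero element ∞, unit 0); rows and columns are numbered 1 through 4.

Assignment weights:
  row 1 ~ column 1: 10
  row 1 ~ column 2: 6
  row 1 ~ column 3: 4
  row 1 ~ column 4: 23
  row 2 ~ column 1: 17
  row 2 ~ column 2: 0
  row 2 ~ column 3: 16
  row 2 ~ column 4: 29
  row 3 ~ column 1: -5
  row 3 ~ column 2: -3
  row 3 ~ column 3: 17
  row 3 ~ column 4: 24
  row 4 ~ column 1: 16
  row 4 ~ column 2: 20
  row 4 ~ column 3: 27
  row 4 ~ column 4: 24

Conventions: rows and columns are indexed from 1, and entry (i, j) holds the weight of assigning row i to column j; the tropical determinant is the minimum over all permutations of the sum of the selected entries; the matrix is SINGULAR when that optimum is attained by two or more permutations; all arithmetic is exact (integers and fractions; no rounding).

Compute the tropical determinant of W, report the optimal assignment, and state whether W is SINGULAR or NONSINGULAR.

σ = (1, 2, 3, 4): 10 + 0 + 17 + 24 = 51
σ = (1, 2, 4, 3): 10 + 0 + 24 + 27 = 61
σ = (1, 3, 2, 4): 10 + 16 + (-3) + 24 = 47
σ = (1, 3, 4, 2): 10 + 16 + 24 + 20 = 70
σ = (1, 4, 2, 3): 10 + 29 + (-3) + 27 = 63
σ = (1, 4, 3, 2): 10 + 29 + 17 + 20 = 76
σ = (2, 1, 3, 4): 6 + 17 + 17 + 24 = 64
σ = (2, 1, 4, 3): 6 + 17 + 24 + 27 = 74
σ = (2, 3, 1, 4): 6 + 16 + (-5) + 24 = 41
σ = (2, 3, 4, 1): 6 + 16 + 24 + 16 = 62
σ = (2, 4, 1, 3): 6 + 29 + (-5) + 27 = 57
σ = (2, 4, 3, 1): 6 + 29 + 17 + 16 = 68
σ = (3, 1, 2, 4): 4 + 17 + (-3) + 24 = 42
σ = (3, 1, 4, 2): 4 + 17 + 24 + 20 = 65
σ = (3, 2, 1, 4): 4 + 0 + (-5) + 24 = 23
σ = (3, 2, 4, 1): 4 + 0 + 24 + 16 = 44
σ = (3, 4, 1, 2): 4 + 29 + (-5) + 20 = 48
σ = (3, 4, 2, 1): 4 + 29 + (-3) + 16 = 46
σ = (4, 1, 2, 3): 23 + 17 + (-3) + 27 = 64
σ = (4, 1, 3, 2): 23 + 17 + 17 + 20 = 77
σ = (4, 2, 1, 3): 23 + 0 + (-5) + 27 = 45
σ = (4, 2, 3, 1): 23 + 0 + 17 + 16 = 56
σ = (4, 3, 1, 2): 23 + 16 + (-5) + 20 = 54
σ = (4, 3, 2, 1): 23 + 16 + (-3) + 16 = 52
Optimal value attained by: σ = (3, 2, 1, 4).
Answer: det⊕(W) = 23; verdict: NONSINGULAR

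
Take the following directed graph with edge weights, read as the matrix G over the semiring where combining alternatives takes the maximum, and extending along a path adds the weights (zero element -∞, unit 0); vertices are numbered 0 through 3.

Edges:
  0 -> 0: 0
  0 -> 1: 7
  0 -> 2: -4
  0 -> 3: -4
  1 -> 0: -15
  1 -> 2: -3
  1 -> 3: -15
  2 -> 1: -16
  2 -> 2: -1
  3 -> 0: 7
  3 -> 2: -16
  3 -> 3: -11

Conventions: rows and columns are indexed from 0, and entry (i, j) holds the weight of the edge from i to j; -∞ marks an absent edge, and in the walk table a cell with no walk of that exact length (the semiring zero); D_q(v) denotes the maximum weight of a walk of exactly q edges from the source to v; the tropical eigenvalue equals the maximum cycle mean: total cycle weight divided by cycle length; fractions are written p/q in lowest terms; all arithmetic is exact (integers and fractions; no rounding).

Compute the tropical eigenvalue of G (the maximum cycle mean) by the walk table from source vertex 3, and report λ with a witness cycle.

q=0: [-∞, -∞, -∞, 0]
q=1: [7, -∞, -16, -11]
q=2: [7, 14, 3, 3]
q=3: [10, 14, 11, 3]
q=4: [10, 17, 11, 6]
Optimal cycle mean attained by: cycle 0->3->0, total (-4) + 7, length 2.
Answer: λ = 3/2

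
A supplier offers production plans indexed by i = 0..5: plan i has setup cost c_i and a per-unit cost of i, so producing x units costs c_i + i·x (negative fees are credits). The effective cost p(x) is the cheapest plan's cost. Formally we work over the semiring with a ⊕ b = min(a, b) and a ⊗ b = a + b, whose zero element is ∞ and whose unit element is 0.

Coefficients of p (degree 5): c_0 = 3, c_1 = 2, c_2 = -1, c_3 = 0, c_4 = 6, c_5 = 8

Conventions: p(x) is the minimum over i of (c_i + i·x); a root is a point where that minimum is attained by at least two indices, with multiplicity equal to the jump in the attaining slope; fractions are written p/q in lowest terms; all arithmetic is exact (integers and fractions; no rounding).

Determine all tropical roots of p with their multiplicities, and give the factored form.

hull edge (i=0, c=3) to (i=2, c=-1): slope -2, span 2
hull edge (i=2, c=-1) to (i=3, c=0): slope 1, span 1
hull edge (i=3, c=0) to (i=5, c=8): slope 4, span 2
Factored form: p(x) = 8 ⊗ (x ⊕ (-4)) ⊗ (x ⊕ (-4)) ⊗ (x ⊕ (-1)) ⊗ (x ⊕ 2) ⊗ (x ⊕ 2)
Answer: roots = -4 (mult 2), -1 (mult 1), 2 (mult 2)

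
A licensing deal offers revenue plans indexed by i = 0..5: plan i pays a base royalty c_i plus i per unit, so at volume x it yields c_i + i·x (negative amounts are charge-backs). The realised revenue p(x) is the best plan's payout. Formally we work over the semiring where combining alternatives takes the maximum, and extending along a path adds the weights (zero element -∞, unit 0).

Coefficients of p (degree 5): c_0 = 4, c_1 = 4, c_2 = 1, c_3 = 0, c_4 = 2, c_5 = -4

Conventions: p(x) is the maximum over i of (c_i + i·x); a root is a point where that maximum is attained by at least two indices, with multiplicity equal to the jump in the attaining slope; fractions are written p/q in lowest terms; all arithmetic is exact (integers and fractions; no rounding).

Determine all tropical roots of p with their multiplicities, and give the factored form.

hull edge (i=0, c=4) to (i=1, c=4): slope 0, span 1
hull edge (i=1, c=4) to (i=4, c=2): slope -2/3, span 3
hull edge (i=4, c=2) to (i=5, c=-4): slope -6, span 1
Factored form: p(x) = -4 ⊗ (x ⊕ 0) ⊗ (x ⊕ 2/3) ⊗ (x ⊕ 2/3) ⊗ (x ⊕ 2/3) ⊗ (x ⊕ 6)
Answer: roots = 0 (mult 1), 2/3 (mult 3), 6 (mult 1)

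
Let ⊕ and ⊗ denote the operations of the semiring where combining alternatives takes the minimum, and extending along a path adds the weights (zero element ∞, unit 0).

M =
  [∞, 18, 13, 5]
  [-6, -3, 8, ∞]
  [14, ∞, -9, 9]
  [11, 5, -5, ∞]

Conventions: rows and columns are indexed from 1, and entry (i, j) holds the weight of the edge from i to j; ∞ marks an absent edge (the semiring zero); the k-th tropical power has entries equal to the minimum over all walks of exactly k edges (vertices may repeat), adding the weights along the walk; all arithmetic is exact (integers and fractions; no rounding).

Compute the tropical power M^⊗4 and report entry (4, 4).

M^⊗2:
  [12, 10, 0, 22]
  [-9, -6, -1, -1]
  [5, 14, -18, 0]
  [-1, 2, -14, 4]
M^⊗3:
  [4, 7, -9, 9]
  [-12, -9, -10, -4]
  [-4, 5, -27, -9]
  [-4, -1, -23, -5]
M^⊗4:
  [1, 4, -18, 0]
  [-15, -12, -19, -7]
  [-13, -4, -36, -18]
  [-9, -4, -32, -14]
Key observation: the optimum is the walk 4->3->3->3->4, with weight (-5) + (-9) + (-9) + 9 = -14.
Optimal value attained by: walk 4->3->3->3->4.
Answer: (M^⊗4)[4][4] = -14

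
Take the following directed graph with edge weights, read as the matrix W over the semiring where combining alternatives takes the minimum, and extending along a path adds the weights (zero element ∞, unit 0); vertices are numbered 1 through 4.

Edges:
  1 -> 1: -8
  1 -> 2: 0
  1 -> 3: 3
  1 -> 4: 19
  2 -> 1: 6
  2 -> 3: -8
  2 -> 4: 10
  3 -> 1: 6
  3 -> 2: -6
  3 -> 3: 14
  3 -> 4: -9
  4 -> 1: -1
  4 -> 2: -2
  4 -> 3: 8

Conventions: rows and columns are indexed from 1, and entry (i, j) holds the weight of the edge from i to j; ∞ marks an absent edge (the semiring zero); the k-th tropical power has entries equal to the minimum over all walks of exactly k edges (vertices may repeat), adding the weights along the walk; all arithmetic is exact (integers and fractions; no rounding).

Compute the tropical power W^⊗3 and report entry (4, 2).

W^⊗2:
  [-16, -8, -8, -6]
  [-2, -14, 6, -17]
  [-10, -11, -14, 4]
  [-9, -1, -10, -1]
W^⊗3:
  [-24, -16, -16, -17]
  [-18, -19, -22, -4]
  [-18, -20, -19, -23]
  [-17, -16, -9, -19]
Key observation: the optimum is the walk 4->2->3->2, with weight (-2) + (-8) + (-6) = -16.
Optimal value attained by: walk 4->2->3->2.
Answer: (W^⊗3)[4][2] = -16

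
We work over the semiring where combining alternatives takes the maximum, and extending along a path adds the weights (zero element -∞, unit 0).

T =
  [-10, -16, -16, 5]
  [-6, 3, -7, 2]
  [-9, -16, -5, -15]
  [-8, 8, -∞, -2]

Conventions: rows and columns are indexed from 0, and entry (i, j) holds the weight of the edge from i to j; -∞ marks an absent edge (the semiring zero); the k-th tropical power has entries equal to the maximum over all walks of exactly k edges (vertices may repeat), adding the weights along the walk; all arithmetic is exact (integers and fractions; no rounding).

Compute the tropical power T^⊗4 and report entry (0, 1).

T^⊗2:
  [-3, 13, -21, 3]
  [-3, 10, -4, 5]
  [-14, -7, -10, -4]
  [2, 11, 1, 10]
T^⊗3:
  [7, 16, 6, 15]
  [4, 13, 3, 12]
  [-12, 4, -14, -5]
  [5, 18, 4, 13]
T^⊗4:
  [10, 23, 9, 18]
  [7, 20, 6, 15]
  [-2, 7, -3, 6]
  [12, 21, 11, 20]
Key observation: the optimum is the walk 0->3->1->3->1, with weight 5 + 8 + 2 + 8 = 23.
Optimal value attained by: walk 0->3->1->3->1.
Answer: (T^⊗4)[0][1] = 23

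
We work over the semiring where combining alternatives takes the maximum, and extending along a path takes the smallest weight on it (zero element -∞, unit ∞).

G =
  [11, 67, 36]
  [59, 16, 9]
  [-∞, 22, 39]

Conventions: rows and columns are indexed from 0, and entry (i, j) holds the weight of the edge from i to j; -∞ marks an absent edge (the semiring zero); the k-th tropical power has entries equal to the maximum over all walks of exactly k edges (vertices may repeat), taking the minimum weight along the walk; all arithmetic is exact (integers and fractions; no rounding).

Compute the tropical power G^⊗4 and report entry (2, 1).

G^⊗2:
  [59, 22, 36]
  [16, 59, 36]
  [22, 22, 39]
G^⊗3:
  [22, 59, 36]
  [59, 22, 36]
  [22, 22, 39]
G^⊗4:
  [59, 22, 36]
  [22, 59, 36]
  [22, 22, 39]
Key observation: the optimum is the walk 2->1->0->2->1, with weight 22 min 59 min 36 min 22 = 22.
Optimal value attained by: walk 2->1->0->2->1.
Answer: (G^⊗4)[2][1] = 22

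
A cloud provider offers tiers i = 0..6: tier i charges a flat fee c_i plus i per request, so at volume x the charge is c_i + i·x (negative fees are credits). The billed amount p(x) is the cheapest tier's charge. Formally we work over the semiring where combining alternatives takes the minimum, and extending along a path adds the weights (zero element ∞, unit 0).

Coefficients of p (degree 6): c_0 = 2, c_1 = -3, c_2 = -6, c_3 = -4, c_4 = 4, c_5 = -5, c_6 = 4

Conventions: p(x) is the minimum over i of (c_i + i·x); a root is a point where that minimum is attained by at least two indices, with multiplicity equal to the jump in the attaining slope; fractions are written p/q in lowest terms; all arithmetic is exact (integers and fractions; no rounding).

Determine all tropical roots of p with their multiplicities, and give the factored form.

hull edge (i=0, c=2) to (i=1, c=-3): slope -5, span 1
hull edge (i=1, c=-3) to (i=2, c=-6): slope -3, span 1
hull edge (i=2, c=-6) to (i=5, c=-5): slope 1/3, span 3
hull edge (i=5, c=-5) to (i=6, c=4): slope 9, span 1
Factored form: p(x) = 4 ⊗ (x ⊕ (-9)) ⊗ (x ⊕ (-1/3)) ⊗ (x ⊕ (-1/3)) ⊗ (x ⊕ (-1/3)) ⊗ (x ⊕ 3) ⊗ (x ⊕ 5)
Answer: roots = -9 (mult 1), -1/3 (mult 3), 3 (mult 1), 5 (mult 1)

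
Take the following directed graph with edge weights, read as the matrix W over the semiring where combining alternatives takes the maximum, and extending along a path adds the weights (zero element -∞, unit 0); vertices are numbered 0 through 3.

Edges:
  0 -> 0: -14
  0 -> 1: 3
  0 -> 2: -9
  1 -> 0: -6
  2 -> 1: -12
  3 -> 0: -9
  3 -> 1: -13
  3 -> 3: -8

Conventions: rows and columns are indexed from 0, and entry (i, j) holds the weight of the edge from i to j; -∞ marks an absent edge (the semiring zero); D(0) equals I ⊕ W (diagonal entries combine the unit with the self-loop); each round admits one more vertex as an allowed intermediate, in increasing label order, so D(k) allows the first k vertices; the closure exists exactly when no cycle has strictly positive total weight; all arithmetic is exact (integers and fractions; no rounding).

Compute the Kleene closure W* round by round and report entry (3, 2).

D(0):
  [0, 3, -9, -∞]
  [-6, 0, -∞, -∞]
  [-∞, -12, 0, -∞]
  [-9, -13, -∞, 0]
D(1):
  [0, 3, -9, -∞]
  [-6, 0, -15, -∞]
  [-∞, -12, 0, -∞]
  [-9, -6, -18, 0]
D(2):
  [0, 3, -9, -∞]
  [-6, 0, -15, -∞]
  [-18, -12, 0, -∞]
  [-9, -6, -18, 0]
D(3):
  [0, 3, -9, -∞]
  [-6, 0, -15, -∞]
  [-18, -12, 0, -∞]
  [-9, -6, -18, 0]
D(4):
  [0, 3, -9, -∞]
  [-6, 0, -15, -∞]
  [-18, -12, 0, -∞]
  [-9, -6, -18, 0]
Answer: W*[3][2] = -18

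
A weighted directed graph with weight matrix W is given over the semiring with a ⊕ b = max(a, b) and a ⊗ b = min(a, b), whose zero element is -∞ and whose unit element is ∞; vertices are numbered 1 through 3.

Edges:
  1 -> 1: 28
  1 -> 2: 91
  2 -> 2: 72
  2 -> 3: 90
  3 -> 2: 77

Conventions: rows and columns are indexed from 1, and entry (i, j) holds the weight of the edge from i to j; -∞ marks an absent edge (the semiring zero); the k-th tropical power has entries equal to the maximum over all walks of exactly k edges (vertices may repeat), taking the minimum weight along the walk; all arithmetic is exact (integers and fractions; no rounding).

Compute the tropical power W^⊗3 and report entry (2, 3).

W^⊗2:
  [28, 72, 90]
  [-∞, 77, 72]
  [-∞, 72, 77]
W^⊗3:
  [28, 77, 72]
  [-∞, 72, 77]
  [-∞, 77, 72]
Key observation: the optimum is the walk 2->3->2->3, with weight 90 min 77 min 90 = 77.
Optimal value attained by: walk 2->3->2->3.
Answer: (W^⊗3)[2][3] = 77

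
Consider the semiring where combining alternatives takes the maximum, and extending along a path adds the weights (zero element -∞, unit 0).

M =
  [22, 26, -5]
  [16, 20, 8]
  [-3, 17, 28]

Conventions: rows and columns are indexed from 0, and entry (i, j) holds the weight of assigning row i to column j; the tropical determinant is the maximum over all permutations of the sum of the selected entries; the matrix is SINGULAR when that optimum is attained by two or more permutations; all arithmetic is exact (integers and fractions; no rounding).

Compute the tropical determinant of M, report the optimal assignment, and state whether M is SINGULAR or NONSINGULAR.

σ = (0, 1, 2): 22 + 20 + 28 = 70
σ = (0, 2, 1): 22 + 8 + 17 = 47
σ = (1, 0, 2): 26 + 16 + 28 = 70
σ = (1, 2, 0): 26 + 8 + (-3) = 31
σ = (2, 0, 1): (-5) + 16 + 17 = 28
σ = (2, 1, 0): (-5) + 20 + (-3) = 12
Optimal value attained by: σ = (0, 1, 2).
Answer: det⊕(M) = 70; verdict: SINGULAR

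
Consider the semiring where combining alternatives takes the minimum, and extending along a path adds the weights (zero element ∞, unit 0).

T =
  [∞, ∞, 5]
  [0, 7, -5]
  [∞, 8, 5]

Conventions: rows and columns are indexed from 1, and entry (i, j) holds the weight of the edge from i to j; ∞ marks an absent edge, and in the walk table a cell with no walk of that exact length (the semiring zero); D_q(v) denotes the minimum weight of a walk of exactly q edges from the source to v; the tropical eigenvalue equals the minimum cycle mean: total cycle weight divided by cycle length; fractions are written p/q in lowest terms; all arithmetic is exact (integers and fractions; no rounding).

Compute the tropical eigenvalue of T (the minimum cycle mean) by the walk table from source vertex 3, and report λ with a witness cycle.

q=0: [∞, ∞, 0]
q=1: [∞, 8, 5]
q=2: [8, 13, 3]
q=3: [13, 11, 8]
Optimal cycle mean attained by: cycle 2->3->2, total (-5) + 8, length 2.
Answer: λ = 3/2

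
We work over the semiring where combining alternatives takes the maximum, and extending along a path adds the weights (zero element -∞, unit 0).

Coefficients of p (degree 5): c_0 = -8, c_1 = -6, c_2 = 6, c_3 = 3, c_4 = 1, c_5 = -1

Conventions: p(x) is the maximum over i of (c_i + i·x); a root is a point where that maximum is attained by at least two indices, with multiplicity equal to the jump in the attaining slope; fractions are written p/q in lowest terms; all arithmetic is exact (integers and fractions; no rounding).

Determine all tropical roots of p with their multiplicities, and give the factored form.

hull edge (i=0, c=-8) to (i=2, c=6): slope 7, span 2
hull edge (i=2, c=6) to (i=5, c=-1): slope -7/3, span 3
Factored form: p(x) = -1 ⊗ (x ⊕ (-7)) ⊗ (x ⊕ (-7)) ⊗ (x ⊕ 7/3) ⊗ (x ⊕ 7/3) ⊗ (x ⊕ 7/3)
Answer: roots = -7 (mult 2), 7/3 (mult 3)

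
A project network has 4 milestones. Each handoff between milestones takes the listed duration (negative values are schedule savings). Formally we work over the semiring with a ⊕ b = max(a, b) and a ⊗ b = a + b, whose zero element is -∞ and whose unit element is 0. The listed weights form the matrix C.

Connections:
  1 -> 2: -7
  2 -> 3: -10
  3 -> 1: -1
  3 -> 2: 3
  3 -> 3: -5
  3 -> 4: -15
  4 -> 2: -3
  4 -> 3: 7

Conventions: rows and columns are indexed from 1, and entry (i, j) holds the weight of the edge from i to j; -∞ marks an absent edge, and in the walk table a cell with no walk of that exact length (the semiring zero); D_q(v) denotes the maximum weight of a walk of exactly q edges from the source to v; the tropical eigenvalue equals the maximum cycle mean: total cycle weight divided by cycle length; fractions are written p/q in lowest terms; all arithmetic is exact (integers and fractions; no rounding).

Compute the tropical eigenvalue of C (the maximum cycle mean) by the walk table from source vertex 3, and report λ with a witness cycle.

q=0: [-∞, -∞, 0, -∞]
q=1: [-1, 3, -5, -15]
q=2: [-6, -2, -7, -20]
q=3: [-8, -4, -12, -22]
q=4: [-13, -9, -14, -27]
Optimal cycle mean attained by: cycle 2->3->2, total (-10) + 3, length 2.
Answer: λ = -7/2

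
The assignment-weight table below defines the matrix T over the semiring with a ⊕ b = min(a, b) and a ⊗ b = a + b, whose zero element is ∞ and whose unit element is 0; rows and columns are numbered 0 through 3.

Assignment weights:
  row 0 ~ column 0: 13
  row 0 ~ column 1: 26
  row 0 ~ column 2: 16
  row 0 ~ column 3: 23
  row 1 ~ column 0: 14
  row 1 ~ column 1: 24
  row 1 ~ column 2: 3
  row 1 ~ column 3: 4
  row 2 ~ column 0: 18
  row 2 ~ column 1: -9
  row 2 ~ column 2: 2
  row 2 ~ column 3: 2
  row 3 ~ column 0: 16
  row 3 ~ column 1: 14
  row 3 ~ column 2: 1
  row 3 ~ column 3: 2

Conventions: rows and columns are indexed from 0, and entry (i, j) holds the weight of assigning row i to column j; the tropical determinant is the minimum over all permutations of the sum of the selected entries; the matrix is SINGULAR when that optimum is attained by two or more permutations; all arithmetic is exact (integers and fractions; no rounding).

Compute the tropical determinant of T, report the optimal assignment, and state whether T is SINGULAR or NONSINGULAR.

σ = (0, 1, 2, 3): 13 + 24 + 2 + 2 = 41
σ = (0, 1, 3, 2): 13 + 24 + 2 + 1 = 40
σ = (0, 2, 1, 3): 13 + 3 + (-9) + 2 = 9
σ = (0, 2, 3, 1): 13 + 3 + 2 + 14 = 32
σ = (0, 3, 1, 2): 13 + 4 + (-9) + 1 = 9
σ = (0, 3, 2, 1): 13 + 4 + 2 + 14 = 33
σ = (1, 0, 2, 3): 26 + 14 + 2 + 2 = 44
σ = (1, 0, 3, 2): 26 + 14 + 2 + 1 = 43
σ = (1, 2, 0, 3): 26 + 3 + 18 + 2 = 49
σ = (1, 2, 3, 0): 26 + 3 + 2 + 16 = 47
σ = (1, 3, 0, 2): 26 + 4 + 18 + 1 = 49
σ = (1, 3, 2, 0): 26 + 4 + 2 + 16 = 48
σ = (2, 0, 1, 3): 16 + 14 + (-9) + 2 = 23
σ = (2, 0, 3, 1): 16 + 14 + 2 + 14 = 46
σ = (2, 1, 0, 3): 16 + 24 + 18 + 2 = 60
σ = (2, 1, 3, 0): 16 + 24 + 2 + 16 = 58
σ = (2, 3, 0, 1): 16 + 4 + 18 + 14 = 52
σ = (2, 3, 1, 0): 16 + 4 + (-9) + 16 = 27
σ = (3, 0, 1, 2): 23 + 14 + (-9) + 1 = 29
σ = (3, 0, 2, 1): 23 + 14 + 2 + 14 = 53
σ = (3, 1, 0, 2): 23 + 24 + 18 + 1 = 66
σ = (3, 1, 2, 0): 23 + 24 + 2 + 16 = 65
σ = (3, 2, 0, 1): 23 + 3 + 18 + 14 = 58
σ = (3, 2, 1, 0): 23 + 3 + (-9) + 16 = 33
Optimal value attained by: σ = (0, 2, 1, 3).
Answer: det⊕(T) = 9; verdict: SINGULAR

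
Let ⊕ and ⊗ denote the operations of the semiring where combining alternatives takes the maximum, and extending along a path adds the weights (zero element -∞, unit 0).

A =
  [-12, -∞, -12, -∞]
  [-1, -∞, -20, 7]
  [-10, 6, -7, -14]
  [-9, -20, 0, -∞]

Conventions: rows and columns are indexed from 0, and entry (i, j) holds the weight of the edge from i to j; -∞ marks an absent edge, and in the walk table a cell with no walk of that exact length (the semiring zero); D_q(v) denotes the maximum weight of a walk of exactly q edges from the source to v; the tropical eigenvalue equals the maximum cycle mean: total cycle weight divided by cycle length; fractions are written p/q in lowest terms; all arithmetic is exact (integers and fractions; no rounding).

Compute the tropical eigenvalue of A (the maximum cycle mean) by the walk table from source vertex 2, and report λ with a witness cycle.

q=0: [-∞, -∞, 0, -∞]
q=1: [-10, 6, -7, -14]
q=2: [5, -1, -14, 13]
q=3: [4, -7, 13, 6]
q=4: [3, 19, 6, 0]
Optimal cycle mean attained by: cycle 1->3->2->1, total 7 + 0 + 6, length 3.
Answer: λ = 13/3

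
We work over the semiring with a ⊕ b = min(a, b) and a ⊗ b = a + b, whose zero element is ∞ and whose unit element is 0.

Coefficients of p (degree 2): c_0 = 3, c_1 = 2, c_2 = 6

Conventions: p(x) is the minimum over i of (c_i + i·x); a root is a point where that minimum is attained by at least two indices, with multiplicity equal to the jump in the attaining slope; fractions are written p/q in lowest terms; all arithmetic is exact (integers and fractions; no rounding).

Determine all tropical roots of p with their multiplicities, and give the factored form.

hull edge (i=0, c=3) to (i=1, c=2): slope -1, span 1
hull edge (i=1, c=2) to (i=2, c=6): slope 4, span 1
Factored form: p(x) = 6 ⊗ (x ⊕ (-4)) ⊗ (x ⊕ 1)
Answer: roots = -4 (mult 1), 1 (mult 1)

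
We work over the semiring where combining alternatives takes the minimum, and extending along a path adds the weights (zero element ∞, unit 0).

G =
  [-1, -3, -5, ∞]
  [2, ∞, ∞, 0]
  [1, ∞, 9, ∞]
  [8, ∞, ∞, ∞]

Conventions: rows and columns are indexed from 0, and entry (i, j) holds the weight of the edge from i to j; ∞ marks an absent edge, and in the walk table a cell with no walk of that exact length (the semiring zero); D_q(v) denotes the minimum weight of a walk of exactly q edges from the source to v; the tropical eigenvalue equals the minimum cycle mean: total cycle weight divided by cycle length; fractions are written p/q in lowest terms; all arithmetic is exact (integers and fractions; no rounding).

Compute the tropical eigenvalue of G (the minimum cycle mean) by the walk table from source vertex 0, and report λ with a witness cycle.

q=0: [0, ∞, ∞, ∞]
q=1: [-1, -3, -5, ∞]
q=2: [-4, -4, -6, -3]
q=3: [-5, -7, -9, -4]
q=4: [-8, -8, -10, -7]
Optimal cycle mean attained by: cycle 0->2->0, total (-5) + 1, length 2.
Answer: λ = -2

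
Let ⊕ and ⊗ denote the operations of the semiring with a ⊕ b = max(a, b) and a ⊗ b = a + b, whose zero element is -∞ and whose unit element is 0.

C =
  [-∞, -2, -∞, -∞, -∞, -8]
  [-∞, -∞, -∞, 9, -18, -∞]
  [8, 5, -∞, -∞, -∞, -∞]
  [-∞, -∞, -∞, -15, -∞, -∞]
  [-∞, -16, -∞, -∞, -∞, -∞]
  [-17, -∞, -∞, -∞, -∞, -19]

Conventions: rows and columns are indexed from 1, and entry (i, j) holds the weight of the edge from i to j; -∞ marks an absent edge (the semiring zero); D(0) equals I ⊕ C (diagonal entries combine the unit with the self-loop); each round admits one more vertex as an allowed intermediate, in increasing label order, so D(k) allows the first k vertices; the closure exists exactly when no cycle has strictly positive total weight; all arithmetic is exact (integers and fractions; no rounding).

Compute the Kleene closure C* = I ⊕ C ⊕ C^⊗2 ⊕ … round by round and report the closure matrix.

D(0):
  [0, -2, -∞, -∞, -∞, -8]
  [-∞, 0, -∞, 9, -18, -∞]
  [8, 5, 0, -∞, -∞, -∞]
  [-∞, -∞, -∞, 0, -∞, -∞]
  [-∞, -16, -∞, -∞, 0, -∞]
  [-17, -∞, -∞, -∞, -∞, 0]
D(1):
  [0, -2, -∞, -∞, -∞, -8]
  [-∞, 0, -∞, 9, -18, -∞]
  [8, 6, 0, -∞, -∞, 0]
  [-∞, -∞, -∞, 0, -∞, -∞]
  [-∞, -16, -∞, -∞, 0, -∞]
  [-17, -19, -∞, -∞, -∞, 0]
D(2):
  [0, -2, -∞, 7, -20, -8]
  [-∞, 0, -∞, 9, -18, -∞]
  [8, 6, 0, 15, -12, 0]
  [-∞, -∞, -∞, 0, -∞, -∞]
  [-∞, -16, -∞, -7, 0, -∞]
  [-17, -19, -∞, -10, -37, 0]
D(3):
  [0, -2, -∞, 7, -20, -8]
  [-∞, 0, -∞, 9, -18, -∞]
  [8, 6, 0, 15, -12, 0]
  [-∞, -∞, -∞, 0, -∞, -∞]
  [-∞, -16, -∞, -7, 0, -∞]
  [-17, -19, -∞, -10, -37, 0]
D(4):
  [0, -2, -∞, 7, -20, -8]
  [-∞, 0, -∞, 9, -18, -∞]
  [8, 6, 0, 15, -12, 0]
  [-∞, -∞, -∞, 0, -∞, -∞]
  [-∞, -16, -∞, -7, 0, -∞]
  [-17, -19, -∞, -10, -37, 0]
D(5):
  [0, -2, -∞, 7, -20, -8]
  [-∞, 0, -∞, 9, -18, -∞]
  [8, 6, 0, 15, -12, 0]
  [-∞, -∞, -∞, 0, -∞, -∞]
  [-∞, -16, -∞, -7, 0, -∞]
  [-17, -19, -∞, -10, -37, 0]
D(6):
  [0, -2, -∞, 7, -20, -8]
  [-∞, 0, -∞, 9, -18, -∞]
  [8, 6, 0, 15, -12, 0]
  [-∞, -∞, -∞, 0, -∞, -∞]
  [-∞, -16, -∞, -7, 0, -∞]
  [-17, -19, -∞, -10, -37, 0]
Answer: C* = [[0, -2, -∞, 7, -20, -8], [-∞, 0, -∞, 9, -18, -∞], [8, 6, 0, 15, -12, 0], [-∞, -∞, -∞, 0, -∞, -∞], [-∞, -16, -∞, -7, 0, -∞], [-17, -19, -∞, -10, -37, 0]]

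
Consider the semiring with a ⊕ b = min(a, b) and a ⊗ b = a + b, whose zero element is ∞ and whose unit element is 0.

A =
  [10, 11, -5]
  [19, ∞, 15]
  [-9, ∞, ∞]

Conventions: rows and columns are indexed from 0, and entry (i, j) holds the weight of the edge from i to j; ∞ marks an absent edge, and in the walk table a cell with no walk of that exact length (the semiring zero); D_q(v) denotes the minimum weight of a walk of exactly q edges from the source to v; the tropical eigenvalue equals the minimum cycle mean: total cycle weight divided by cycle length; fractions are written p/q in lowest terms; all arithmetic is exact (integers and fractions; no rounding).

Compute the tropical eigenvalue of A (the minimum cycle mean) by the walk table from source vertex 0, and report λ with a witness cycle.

q=0: [0, ∞, ∞]
q=1: [10, 11, -5]
q=2: [-14, 21, 5]
q=3: [-4, -3, -19]
Optimal cycle mean attained by: cycle 0->2->0, total (-5) + (-9), length 2.
Answer: λ = -7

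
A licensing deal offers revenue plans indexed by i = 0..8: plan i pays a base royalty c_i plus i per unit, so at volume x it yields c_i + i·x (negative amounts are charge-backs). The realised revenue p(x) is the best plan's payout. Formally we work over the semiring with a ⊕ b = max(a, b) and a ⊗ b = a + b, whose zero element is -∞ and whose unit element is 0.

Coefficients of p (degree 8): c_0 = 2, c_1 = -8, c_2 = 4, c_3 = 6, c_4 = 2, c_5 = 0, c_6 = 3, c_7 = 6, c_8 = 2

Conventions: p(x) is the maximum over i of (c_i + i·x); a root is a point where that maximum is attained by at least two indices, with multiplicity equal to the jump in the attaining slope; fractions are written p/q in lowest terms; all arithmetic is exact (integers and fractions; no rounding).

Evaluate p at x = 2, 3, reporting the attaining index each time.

p(2) = max(2+0·2=2, -8+1·2=-6, 4+2·2=8, 6+3·2=12, 2+4·2=10, 0+5·2=10, 3+6·2=15, 6+7·2=20, 2+8·2=18) = 20 (attained by i=7)
p(3) = max(2+0·3=2, -8+1·3=-5, 4+2·3=10, 6+3·3=15, 2+4·3=14, 0+5·3=15, 3+6·3=21, 6+7·3=27, 2+8·3=26) = 27 (attained by i=7)
Answer: p(2) = 20; p(3) = 27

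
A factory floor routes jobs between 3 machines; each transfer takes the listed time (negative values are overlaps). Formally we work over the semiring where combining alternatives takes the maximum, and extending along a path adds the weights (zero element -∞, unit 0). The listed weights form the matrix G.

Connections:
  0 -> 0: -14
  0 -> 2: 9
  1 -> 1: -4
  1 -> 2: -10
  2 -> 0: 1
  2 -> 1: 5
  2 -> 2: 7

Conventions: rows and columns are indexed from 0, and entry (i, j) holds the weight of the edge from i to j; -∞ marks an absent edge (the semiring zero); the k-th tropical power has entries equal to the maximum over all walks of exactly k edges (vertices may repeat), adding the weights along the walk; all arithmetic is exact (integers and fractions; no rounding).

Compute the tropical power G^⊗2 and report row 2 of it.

G^⊗2:
  [10, 14, 16]
  [-9, -5, -3]
  [8, 12, 14]
Answer: row 2 of G^⊗2 = [8, 12, 14]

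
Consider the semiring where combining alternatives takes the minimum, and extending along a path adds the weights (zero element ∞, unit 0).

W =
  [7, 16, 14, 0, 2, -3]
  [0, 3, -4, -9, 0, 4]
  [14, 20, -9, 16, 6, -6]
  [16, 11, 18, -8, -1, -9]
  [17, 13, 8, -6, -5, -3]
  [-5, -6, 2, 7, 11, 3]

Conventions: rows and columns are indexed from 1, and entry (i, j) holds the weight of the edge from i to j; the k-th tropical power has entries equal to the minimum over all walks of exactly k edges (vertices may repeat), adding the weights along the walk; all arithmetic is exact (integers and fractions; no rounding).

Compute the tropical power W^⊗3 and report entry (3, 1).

W^⊗2:
  [-8, -9, -1, -8, -3, -9]
  [-1, -2, -13, -17, -10, -18]
  [-11, -12, -18, 0, -3, -15]
  [-14, -15, -7, -16, -9, -17]
  [-8, -9, -1, -14, -10, -15]
  [-6, -3, -10, -15, -6, -8]
W^⊗3:
  [-14, -15, -13, -18, -9, -17]
  [-23, -24, -22, -25, -18, -26]
  [-20, -21, -27, -21, -12, -24]
  [-22, -23, -19, -24, -17, -25]
  [-20, -21, -13, -22, -15, -23]
  [-13, -14, -19, -23, -16, -24]
Key observation: the optimum is the walk 3->3->6->1, with weight (-9) + (-6) + (-5) = -20.
Optimal value attained by: walk 3->3->6->1.
Answer: (W^⊗3)[3][1] = -20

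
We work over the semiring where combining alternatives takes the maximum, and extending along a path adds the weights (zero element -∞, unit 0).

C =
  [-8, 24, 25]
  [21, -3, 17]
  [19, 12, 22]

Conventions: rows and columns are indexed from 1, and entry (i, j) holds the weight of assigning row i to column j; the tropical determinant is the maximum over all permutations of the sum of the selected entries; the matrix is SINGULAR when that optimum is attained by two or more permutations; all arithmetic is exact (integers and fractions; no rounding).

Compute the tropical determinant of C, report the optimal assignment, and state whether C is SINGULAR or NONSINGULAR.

σ = (1, 2, 3): (-8) + (-3) + 22 = 11
σ = (1, 3, 2): (-8) + 17 + 12 = 21
σ = (2, 1, 3): 24 + 21 + 22 = 67
σ = (2, 3, 1): 24 + 17 + 19 = 60
σ = (3, 1, 2): 25 + 21 + 12 = 58
σ = (3, 2, 1): 25 + (-3) + 19 = 41
Optimal value attained by: σ = (2, 1, 3).
Answer: det⊕(C) = 67; verdict: NONSINGULAR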